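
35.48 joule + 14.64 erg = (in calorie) 8.48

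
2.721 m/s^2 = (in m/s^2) 2.721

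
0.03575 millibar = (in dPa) 35.75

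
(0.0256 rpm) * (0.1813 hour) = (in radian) 1.75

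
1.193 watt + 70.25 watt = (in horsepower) 0.09581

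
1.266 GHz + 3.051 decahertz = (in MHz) 1266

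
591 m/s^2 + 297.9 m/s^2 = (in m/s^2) 888.9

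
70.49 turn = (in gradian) 2.82e+04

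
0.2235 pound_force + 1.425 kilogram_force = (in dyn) 1.497e+06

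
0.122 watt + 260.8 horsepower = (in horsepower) 260.8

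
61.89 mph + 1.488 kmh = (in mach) 0.08247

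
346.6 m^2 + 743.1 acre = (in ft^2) 3.237e+07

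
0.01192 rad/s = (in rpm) 0.1138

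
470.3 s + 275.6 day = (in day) 275.6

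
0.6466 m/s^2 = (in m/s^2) 0.6466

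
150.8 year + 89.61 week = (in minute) 8.016e+07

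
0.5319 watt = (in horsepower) 0.0007133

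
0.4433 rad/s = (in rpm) 4.233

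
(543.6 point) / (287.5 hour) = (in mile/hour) 4.145e-07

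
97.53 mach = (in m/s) 3.321e+04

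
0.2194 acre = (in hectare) 0.08879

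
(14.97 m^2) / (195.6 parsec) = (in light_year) 2.622e-34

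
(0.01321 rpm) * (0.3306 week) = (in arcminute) 9.509e+05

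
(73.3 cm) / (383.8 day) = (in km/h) 7.958e-08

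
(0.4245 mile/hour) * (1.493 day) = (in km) 24.48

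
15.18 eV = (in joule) 2.432e-18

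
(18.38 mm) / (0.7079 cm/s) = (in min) 0.04327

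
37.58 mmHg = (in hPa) 50.1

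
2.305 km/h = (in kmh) 2.305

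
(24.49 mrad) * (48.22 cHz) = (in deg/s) 0.6766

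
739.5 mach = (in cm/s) 2.518e+07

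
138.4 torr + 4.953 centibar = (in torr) 175.6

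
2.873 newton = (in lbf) 0.6459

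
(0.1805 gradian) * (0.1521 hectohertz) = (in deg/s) 2.471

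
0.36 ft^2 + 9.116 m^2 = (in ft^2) 98.48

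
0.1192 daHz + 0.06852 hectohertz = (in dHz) 80.44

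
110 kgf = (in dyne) 1.079e+08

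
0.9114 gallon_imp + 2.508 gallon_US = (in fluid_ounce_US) 461.1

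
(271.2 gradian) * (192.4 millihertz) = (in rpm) 7.827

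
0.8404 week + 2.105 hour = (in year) 0.01636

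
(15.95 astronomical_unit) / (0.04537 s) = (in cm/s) 5.259e+15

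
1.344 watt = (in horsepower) 0.001802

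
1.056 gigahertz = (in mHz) 1.056e+12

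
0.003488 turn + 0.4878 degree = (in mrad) 30.43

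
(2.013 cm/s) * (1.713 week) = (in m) 2.086e+04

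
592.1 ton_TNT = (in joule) 2.477e+12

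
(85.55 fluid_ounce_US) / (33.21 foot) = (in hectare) 2.499e-08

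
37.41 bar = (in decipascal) 3.741e+07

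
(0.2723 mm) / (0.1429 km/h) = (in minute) 0.0001143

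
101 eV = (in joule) 1.618e-17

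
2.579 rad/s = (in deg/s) 147.8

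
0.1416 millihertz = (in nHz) 1.416e+05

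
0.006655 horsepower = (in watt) 4.963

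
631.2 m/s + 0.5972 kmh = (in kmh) 2273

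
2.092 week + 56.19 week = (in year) 1.118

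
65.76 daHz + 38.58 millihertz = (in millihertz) 6.576e+05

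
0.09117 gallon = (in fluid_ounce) 11.67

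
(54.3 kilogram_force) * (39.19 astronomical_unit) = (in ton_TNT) 7.462e+05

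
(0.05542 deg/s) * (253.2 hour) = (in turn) 140.3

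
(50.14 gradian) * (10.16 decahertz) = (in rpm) 764.1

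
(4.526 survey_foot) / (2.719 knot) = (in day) 1.141e-05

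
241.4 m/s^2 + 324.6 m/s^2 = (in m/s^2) 566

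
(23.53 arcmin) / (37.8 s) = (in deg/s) 0.01037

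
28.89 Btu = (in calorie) 7285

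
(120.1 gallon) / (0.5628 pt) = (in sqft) 2.465e+04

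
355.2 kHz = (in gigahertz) 0.0003552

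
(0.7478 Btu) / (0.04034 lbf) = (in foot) 1.443e+04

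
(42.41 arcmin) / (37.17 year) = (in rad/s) 1.052e-11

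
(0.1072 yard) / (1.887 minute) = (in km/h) 0.003117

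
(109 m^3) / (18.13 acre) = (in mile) 9.231e-07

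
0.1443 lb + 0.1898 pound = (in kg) 0.1515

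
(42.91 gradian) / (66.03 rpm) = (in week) 1.612e-07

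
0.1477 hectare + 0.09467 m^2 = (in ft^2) 1.59e+04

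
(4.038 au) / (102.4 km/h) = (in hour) 5.899e+06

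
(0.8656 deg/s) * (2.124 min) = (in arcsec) 3.971e+05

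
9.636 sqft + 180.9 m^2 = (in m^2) 181.8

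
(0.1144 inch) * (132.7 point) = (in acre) 3.361e-08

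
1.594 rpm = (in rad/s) 0.1669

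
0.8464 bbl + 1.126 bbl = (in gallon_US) 82.84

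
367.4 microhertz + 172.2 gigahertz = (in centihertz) 1.722e+13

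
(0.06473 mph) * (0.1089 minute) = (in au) 1.264e-12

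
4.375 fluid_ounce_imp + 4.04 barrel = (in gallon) 169.7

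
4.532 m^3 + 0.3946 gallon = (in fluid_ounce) 1.533e+05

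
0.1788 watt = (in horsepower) 0.0002398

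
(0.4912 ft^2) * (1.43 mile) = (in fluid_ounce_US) 3.551e+06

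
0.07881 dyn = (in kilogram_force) 8.036e-08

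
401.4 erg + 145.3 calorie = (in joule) 607.9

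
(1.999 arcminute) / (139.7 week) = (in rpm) 6.572e-11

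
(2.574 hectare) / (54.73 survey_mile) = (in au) 1.953e-12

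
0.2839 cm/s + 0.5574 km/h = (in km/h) 0.5676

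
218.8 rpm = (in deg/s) 1313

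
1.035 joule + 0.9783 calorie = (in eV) 3.201e+19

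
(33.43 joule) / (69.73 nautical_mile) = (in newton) 0.0002589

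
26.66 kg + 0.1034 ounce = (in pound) 58.78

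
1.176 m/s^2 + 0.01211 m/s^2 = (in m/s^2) 1.188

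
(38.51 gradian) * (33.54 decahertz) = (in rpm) 1937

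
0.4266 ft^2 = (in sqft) 0.4266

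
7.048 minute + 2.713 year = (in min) 1.426e+06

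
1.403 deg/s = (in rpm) 0.2338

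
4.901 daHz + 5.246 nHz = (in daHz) 4.901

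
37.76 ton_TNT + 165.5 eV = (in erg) 1.58e+18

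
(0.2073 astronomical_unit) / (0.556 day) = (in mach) 1896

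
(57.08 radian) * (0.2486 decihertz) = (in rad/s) 1.419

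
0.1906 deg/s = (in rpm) 0.03177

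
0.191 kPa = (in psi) 0.0277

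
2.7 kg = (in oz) 95.24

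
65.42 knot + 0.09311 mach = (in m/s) 65.36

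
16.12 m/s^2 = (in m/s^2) 16.12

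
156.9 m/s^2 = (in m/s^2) 156.9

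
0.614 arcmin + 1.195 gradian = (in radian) 0.01895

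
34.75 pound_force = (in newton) 154.6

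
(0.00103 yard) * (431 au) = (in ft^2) 6.537e+11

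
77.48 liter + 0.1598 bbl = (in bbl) 0.6471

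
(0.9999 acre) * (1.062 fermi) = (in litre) 4.297e-09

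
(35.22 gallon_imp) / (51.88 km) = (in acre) 7.626e-10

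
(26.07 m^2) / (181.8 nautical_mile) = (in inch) 0.003048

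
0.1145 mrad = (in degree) 0.00656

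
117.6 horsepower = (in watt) 8.769e+04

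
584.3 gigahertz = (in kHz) 5.843e+08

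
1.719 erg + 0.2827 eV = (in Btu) 1.629e-10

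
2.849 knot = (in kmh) 5.276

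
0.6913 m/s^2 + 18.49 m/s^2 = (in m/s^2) 19.18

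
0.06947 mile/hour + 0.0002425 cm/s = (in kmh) 0.1118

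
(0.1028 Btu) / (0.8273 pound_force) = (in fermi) 2.947e+16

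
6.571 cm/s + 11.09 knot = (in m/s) 5.771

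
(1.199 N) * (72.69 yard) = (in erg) 7.969e+08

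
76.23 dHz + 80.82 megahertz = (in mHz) 8.082e+10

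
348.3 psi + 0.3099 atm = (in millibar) 2.433e+04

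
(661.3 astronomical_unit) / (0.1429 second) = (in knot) 1.346e+15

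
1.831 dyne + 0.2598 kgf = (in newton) 2.548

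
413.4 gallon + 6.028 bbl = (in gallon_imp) 555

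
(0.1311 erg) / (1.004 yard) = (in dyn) 0.001428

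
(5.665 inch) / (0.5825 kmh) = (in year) 2.82e-08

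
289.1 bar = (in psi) 4193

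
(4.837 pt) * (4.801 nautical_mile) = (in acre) 0.003749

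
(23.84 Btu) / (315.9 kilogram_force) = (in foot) 26.64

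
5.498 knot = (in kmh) 10.18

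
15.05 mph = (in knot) 13.08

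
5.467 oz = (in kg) 0.155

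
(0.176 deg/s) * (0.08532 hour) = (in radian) 0.9435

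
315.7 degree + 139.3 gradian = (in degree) 441.1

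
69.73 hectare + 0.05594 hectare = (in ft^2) 7.512e+06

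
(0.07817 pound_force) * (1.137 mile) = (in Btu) 0.6031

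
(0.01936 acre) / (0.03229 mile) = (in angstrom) 1.508e+10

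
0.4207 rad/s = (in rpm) 4.017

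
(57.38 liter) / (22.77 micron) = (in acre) 0.6227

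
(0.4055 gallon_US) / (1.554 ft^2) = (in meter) 0.01063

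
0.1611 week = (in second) 9.743e+04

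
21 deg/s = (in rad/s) 0.3665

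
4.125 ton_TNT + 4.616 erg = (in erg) 1.726e+17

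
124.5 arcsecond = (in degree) 0.03458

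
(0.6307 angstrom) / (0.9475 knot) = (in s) 1.294e-10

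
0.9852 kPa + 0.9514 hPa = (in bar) 0.0108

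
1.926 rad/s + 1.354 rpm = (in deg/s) 118.5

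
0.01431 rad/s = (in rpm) 0.1367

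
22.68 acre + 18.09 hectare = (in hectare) 27.27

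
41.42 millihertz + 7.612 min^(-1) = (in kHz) 0.0001683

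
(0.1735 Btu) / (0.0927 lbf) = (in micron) 4.439e+08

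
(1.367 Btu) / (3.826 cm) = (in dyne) 3.77e+09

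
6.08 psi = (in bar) 0.4192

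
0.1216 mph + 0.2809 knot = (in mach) 0.000584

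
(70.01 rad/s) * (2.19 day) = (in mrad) 1.325e+10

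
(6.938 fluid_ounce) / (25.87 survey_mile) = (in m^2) 4.928e-09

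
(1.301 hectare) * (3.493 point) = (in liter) 1.603e+04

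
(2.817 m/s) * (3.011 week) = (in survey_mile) 3188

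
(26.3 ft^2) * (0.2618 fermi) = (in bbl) 4.023e-15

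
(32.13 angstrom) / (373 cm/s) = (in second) 8.614e-10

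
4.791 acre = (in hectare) 1.939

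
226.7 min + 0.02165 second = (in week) 0.02249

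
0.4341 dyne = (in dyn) 0.4341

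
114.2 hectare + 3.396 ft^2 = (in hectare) 114.2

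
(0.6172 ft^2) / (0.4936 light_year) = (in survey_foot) 4.028e-17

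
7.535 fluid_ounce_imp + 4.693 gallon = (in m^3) 0.01798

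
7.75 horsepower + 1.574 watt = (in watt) 5781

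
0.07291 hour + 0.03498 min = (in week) 0.0004375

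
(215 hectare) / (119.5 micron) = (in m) 1.799e+10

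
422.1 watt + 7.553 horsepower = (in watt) 6054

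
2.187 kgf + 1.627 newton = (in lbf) 5.187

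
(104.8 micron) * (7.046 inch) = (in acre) 4.635e-09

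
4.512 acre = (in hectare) 1.826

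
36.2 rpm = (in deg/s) 217.2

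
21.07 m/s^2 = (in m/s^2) 21.07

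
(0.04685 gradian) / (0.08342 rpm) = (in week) 1.393e-07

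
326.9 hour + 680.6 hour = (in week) 5.997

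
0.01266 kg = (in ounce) 0.4466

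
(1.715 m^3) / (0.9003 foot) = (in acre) 0.001544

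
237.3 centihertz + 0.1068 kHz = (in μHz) 1.092e+08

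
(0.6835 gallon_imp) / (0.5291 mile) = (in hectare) 3.649e-10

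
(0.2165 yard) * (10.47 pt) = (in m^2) 0.0007312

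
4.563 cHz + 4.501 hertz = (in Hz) 4.547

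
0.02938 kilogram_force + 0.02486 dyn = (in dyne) 2.881e+04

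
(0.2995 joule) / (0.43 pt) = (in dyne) 1.974e+08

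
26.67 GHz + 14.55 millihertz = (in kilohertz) 2.667e+07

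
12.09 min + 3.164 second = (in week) 0.001205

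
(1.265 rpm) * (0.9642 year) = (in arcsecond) 8.308e+11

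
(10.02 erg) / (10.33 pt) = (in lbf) 6.181e-05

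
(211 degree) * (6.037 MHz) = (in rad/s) 2.223e+07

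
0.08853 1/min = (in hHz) 1.476e-05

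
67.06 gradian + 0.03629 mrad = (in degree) 60.36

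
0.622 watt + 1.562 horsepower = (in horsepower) 1.563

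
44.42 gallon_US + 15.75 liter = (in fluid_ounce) 6218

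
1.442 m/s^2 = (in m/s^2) 1.442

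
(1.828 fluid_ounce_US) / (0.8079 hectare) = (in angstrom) 66.91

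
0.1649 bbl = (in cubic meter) 0.02622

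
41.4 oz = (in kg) 1.174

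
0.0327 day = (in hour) 0.7848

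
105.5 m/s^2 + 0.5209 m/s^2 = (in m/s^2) 106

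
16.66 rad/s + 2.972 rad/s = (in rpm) 187.5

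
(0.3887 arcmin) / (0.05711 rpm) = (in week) 3.126e-08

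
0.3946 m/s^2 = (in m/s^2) 0.3946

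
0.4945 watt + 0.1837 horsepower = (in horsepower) 0.1844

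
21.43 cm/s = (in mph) 0.4794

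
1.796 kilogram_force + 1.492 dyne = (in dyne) 1.761e+06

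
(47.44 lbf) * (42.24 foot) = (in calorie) 649.3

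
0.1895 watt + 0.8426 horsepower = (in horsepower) 0.8429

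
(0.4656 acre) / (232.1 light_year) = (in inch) 3.378e-14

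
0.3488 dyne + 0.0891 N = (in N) 0.0891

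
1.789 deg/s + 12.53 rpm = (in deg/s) 76.97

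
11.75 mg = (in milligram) 11.75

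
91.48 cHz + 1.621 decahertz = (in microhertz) 1.712e+07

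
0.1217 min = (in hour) 0.002028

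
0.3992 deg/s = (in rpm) 0.06653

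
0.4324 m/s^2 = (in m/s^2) 0.4324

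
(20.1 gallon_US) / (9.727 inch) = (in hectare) 3.08e-05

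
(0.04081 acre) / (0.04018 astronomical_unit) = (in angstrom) 274.8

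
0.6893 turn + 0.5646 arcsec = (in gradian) 275.7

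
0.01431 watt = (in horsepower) 1.919e-05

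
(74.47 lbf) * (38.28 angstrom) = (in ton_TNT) 3.031e-16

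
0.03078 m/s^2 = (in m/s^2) 0.03078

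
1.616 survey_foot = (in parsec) 1.596e-17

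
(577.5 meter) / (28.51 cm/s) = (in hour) 0.5627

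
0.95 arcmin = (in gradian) 0.01759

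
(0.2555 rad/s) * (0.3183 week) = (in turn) 7828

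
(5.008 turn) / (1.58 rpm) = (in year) 6.03e-06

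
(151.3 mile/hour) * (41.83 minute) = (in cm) 1.698e+07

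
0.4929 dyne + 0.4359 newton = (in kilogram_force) 0.04445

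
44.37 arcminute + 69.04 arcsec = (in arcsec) 2731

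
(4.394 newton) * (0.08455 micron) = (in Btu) 3.521e-10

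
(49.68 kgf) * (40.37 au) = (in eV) 1.836e+34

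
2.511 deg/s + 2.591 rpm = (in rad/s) 0.3152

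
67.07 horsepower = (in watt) 5.001e+04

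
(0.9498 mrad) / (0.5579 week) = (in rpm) 2.688e-08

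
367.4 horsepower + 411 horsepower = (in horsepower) 778.4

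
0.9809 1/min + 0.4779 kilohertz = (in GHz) 4.779e-07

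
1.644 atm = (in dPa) 1.666e+06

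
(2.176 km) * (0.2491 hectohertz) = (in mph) 1.213e+05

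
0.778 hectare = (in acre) 1.922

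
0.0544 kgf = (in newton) 0.5335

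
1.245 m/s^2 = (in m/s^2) 1.245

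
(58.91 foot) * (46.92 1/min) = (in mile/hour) 31.41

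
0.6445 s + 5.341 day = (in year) 0.01463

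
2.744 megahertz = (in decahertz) 2.744e+05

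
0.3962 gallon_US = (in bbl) 0.009433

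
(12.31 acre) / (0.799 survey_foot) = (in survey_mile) 127.1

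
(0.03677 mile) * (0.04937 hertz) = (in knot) 5.679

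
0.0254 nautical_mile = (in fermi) 4.704e+16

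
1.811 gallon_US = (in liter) 6.855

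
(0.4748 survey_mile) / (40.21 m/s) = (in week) 3.142e-05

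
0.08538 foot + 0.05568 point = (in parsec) 8.44e-19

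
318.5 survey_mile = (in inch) 2.018e+07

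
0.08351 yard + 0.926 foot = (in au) 2.397e-12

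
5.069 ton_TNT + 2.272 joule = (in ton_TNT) 5.069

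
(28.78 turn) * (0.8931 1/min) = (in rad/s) 2.692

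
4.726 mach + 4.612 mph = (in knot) 3132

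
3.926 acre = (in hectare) 1.589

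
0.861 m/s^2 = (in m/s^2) 0.861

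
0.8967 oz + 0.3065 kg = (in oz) 11.71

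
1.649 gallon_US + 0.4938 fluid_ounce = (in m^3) 0.006257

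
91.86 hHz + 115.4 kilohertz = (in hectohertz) 1246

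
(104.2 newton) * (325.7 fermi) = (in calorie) 8.111e-12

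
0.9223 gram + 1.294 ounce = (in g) 37.61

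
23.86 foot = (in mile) 0.004519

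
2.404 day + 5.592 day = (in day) 7.996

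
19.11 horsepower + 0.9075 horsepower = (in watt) 1.493e+04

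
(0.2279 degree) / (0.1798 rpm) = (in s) 0.2113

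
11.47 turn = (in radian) 72.07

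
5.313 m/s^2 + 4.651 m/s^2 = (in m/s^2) 9.964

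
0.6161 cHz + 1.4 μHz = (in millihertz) 6.162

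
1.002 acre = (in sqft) 4.365e+04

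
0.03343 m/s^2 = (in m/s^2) 0.03343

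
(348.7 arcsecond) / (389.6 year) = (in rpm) 1.314e-12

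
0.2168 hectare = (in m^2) 2168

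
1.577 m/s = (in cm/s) 157.7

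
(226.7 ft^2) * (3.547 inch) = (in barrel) 11.93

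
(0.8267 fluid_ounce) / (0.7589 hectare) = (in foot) 1.057e-08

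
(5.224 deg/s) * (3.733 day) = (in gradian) 1.872e+06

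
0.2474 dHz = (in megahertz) 2.474e-08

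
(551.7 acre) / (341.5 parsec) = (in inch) 8.342e-12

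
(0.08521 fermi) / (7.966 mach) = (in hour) 8.726e-24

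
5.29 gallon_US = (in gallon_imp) 4.405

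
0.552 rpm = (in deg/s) 3.312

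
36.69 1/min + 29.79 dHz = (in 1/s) 3.591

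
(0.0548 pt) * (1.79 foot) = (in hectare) 1.055e-09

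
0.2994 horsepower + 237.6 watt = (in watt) 460.9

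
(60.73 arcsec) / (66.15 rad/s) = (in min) 7.418e-08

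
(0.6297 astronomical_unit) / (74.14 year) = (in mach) 0.1183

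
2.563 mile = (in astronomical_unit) 2.757e-08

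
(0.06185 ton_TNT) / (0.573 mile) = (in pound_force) 6.309e+04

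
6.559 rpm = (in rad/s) 0.6869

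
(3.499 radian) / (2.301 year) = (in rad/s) 4.822e-08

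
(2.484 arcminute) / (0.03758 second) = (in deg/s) 1.102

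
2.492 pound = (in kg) 1.13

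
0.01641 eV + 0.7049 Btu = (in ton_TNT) 1.778e-07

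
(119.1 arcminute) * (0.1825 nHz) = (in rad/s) 6.323e-12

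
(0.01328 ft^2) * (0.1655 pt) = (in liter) 7.203e-05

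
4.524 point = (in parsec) 5.172e-20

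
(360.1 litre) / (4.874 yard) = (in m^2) 0.0808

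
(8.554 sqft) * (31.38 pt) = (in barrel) 0.05533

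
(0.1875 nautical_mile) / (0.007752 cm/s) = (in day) 51.85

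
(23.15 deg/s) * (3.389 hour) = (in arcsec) 1.017e+09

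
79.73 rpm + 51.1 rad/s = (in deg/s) 3406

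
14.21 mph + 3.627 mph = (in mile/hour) 17.84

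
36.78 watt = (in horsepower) 0.04932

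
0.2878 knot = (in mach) 0.0004348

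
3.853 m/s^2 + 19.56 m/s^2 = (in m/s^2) 23.41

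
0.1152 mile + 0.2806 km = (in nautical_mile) 0.2516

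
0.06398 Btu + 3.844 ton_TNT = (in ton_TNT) 3.844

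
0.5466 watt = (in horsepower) 0.000733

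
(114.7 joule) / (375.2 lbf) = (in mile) 4.27e-05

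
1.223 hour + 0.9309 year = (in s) 2.936e+07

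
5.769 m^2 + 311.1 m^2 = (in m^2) 316.9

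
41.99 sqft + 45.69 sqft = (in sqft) 87.68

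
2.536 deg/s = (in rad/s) 0.04426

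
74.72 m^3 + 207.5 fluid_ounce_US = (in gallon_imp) 1.644e+04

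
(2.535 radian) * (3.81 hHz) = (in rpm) 9223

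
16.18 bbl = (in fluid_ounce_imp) 9.054e+04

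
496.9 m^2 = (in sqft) 5349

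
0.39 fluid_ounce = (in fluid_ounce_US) 0.39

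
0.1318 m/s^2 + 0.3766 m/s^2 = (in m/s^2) 0.5084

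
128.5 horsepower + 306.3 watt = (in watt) 9.613e+04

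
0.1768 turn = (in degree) 63.65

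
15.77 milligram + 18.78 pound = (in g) 8518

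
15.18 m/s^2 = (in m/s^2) 15.18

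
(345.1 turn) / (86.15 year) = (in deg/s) 4.573e-05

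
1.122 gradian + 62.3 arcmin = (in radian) 0.03575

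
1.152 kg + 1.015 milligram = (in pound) 2.54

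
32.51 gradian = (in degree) 29.26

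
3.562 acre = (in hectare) 1.441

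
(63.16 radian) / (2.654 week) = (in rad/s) 3.935e-05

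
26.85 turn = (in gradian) 1.074e+04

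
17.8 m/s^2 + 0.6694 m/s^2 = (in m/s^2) 18.47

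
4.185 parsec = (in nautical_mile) 6.973e+13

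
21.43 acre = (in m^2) 8.672e+04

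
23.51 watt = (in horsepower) 0.03153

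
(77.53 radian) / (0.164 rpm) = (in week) 0.007464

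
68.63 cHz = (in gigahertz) 6.863e-10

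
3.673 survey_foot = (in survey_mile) 0.0006956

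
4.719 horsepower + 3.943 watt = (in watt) 3523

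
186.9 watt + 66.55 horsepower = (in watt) 4.981e+04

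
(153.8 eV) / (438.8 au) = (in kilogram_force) 3.828e-32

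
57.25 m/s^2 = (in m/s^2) 57.25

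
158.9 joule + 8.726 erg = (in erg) 1.589e+09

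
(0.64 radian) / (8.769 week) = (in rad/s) 1.207e-07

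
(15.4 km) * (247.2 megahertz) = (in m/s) 3.807e+12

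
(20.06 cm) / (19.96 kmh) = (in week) 5.982e-08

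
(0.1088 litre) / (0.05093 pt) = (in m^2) 6.056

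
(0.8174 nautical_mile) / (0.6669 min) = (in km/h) 136.2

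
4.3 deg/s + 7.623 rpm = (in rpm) 8.34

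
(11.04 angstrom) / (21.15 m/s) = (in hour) 1.45e-14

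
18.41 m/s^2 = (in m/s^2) 18.41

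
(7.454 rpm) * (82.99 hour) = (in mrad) 2.332e+08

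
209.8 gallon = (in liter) 794.2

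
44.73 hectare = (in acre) 110.5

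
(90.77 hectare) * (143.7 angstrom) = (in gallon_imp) 2.869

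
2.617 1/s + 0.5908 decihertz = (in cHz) 267.6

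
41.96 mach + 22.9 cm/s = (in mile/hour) 3.196e+04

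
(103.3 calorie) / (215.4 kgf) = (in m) 0.2046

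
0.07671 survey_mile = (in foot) 405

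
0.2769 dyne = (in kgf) 2.824e-07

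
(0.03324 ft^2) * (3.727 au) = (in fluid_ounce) 5.822e+13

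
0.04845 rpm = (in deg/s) 0.2907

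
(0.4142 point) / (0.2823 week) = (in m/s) 8.558e-10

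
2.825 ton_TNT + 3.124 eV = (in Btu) 1.12e+07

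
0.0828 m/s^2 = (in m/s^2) 0.0828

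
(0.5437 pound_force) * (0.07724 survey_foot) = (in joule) 0.05694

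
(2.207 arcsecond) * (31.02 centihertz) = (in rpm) 3.169e-05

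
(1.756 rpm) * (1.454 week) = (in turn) 2.574e+04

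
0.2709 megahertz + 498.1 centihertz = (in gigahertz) 0.0002709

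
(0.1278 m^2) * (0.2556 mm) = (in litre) 0.03267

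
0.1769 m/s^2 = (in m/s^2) 0.1769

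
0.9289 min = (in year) 1.767e-06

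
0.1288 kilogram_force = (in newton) 1.263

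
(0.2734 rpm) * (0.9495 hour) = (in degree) 5607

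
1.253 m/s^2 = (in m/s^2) 1.253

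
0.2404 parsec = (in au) 4.959e+04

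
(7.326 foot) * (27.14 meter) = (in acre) 0.01498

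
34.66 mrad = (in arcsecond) 7149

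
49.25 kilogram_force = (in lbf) 108.6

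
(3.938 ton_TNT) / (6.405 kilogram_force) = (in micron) 2.623e+14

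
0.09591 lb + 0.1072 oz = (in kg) 0.04654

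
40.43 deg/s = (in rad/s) 0.7056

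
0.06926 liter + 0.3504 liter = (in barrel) 0.00264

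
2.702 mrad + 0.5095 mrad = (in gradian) 0.2045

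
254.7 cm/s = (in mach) 0.00748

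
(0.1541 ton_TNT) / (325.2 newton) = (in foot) 6.505e+06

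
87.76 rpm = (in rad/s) 9.19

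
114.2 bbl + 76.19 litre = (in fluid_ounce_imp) 6.417e+05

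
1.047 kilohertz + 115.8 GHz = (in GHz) 115.8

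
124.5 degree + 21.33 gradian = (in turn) 0.3992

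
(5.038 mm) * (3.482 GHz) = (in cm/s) 1.754e+09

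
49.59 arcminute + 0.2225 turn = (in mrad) 1412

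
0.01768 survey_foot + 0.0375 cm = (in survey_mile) 3.581e-06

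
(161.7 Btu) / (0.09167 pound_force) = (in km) 418.4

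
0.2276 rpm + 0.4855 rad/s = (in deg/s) 29.18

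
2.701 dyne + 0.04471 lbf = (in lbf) 0.04472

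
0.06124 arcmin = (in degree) 0.001021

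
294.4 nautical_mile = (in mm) 5.452e+08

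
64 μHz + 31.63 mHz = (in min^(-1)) 1.902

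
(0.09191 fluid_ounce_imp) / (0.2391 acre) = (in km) 2.699e-12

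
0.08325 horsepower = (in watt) 62.08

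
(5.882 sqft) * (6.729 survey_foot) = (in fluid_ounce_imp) 3.945e+04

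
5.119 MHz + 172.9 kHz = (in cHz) 5.292e+08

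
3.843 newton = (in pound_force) 0.8639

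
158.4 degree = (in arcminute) 9504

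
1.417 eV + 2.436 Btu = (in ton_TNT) 6.143e-07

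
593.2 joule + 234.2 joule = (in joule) 827.4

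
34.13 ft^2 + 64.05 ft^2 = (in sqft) 98.18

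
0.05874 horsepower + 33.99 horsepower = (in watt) 2.539e+04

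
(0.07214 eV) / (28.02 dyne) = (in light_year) 4.36e-33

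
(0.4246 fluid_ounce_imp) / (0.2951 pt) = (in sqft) 1.247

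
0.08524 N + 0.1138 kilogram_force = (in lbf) 0.27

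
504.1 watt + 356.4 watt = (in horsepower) 1.154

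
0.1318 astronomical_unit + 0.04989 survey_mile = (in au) 0.1318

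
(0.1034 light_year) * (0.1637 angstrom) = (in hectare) 1.601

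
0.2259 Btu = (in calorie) 56.96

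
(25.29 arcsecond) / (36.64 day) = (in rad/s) 3.873e-11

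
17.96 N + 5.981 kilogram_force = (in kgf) 7.812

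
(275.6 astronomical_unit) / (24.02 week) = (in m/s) 2.838e+06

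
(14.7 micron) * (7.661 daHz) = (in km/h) 0.004054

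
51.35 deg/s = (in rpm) 8.558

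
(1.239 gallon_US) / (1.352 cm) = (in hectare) 3.469e-05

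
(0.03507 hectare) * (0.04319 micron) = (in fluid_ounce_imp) 0.5331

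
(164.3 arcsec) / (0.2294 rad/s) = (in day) 4.019e-08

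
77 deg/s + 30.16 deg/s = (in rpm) 17.86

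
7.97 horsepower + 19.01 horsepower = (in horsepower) 26.98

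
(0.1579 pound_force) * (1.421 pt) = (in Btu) 3.337e-07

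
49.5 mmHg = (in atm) 0.06513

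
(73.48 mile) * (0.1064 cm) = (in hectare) 0.01258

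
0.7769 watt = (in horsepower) 0.001042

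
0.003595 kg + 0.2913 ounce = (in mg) 1.185e+04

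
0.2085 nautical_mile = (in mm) 3.861e+05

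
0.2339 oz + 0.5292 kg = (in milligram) 5.358e+05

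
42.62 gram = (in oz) 1.503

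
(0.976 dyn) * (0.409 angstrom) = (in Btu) 3.784e-19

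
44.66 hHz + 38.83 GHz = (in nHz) 3.883e+19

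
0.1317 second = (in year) 4.176e-09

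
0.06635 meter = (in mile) 4.123e-05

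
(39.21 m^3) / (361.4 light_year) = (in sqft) 1.234e-16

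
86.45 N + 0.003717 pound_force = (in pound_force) 19.44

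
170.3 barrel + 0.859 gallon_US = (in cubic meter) 27.08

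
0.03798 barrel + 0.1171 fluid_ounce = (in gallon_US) 1.596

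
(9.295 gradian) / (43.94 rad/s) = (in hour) 9.23e-07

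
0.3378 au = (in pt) 1.432e+14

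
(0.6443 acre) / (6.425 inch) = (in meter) 1.598e+04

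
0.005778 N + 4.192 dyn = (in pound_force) 0.001308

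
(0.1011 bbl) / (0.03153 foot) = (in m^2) 1.673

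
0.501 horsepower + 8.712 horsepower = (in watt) 6870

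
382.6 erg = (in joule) 3.826e-05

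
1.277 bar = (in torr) 957.8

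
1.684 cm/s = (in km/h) 0.06062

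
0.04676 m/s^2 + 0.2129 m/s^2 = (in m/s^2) 0.2597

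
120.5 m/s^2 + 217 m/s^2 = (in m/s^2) 337.5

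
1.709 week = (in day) 11.96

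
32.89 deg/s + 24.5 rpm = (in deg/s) 179.9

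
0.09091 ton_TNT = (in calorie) 9.091e+07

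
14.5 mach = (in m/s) 4937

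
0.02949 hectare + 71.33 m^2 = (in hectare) 0.03662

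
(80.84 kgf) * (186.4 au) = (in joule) 2.211e+16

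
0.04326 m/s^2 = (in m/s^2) 0.04326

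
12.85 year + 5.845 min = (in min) 6.754e+06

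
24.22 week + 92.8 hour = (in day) 173.4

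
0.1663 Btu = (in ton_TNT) 4.193e-08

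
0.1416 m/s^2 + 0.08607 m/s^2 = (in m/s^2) 0.2277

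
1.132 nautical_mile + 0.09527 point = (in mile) 1.303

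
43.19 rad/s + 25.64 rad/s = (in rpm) 657.3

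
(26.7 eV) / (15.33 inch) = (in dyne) 1.099e-12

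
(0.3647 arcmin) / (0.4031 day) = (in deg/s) 1.745e-07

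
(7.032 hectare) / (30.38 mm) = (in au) 1.547e-05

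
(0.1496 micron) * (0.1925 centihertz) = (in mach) 8.458e-13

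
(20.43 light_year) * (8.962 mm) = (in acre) 4.28e+11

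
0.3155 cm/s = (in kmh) 0.01136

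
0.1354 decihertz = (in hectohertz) 0.0001354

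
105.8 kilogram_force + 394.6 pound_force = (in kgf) 284.8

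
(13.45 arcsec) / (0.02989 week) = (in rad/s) 3.607e-09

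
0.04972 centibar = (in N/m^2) 49.72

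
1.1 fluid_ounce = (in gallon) 0.008594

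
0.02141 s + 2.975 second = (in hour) 0.0008323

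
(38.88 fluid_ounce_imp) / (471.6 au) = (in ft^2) 1.685e-16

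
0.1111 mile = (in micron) 1.788e+08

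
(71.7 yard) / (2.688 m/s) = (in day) 0.0002823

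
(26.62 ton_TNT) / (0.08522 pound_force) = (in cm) 2.938e+13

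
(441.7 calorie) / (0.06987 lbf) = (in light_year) 6.285e-13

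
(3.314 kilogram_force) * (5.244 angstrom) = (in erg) 0.1704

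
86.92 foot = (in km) 0.02649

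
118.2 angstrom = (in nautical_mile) 6.382e-12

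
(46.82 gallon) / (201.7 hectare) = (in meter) 8.787e-08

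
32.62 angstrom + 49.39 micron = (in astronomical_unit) 3.302e-16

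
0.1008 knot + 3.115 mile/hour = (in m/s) 1.444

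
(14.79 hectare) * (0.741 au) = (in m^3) 1.64e+16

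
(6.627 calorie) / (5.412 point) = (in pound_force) 3265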